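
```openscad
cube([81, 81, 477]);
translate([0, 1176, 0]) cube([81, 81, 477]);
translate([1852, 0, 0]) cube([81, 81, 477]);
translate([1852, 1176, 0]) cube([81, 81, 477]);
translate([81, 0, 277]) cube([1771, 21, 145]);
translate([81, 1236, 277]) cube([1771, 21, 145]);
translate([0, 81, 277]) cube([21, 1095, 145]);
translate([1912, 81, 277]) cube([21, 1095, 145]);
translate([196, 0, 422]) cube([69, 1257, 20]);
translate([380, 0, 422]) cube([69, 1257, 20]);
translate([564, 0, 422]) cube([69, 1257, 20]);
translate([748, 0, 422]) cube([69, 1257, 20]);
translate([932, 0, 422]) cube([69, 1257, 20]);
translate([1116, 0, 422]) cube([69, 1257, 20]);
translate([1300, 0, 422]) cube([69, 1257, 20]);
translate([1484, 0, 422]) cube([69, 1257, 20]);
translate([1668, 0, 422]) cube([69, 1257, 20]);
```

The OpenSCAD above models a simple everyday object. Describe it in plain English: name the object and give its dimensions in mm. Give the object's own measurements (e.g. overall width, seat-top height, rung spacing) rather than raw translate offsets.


A bed frame 1933 mm long (x) by 1257 mm wide (y). Four 81×81 mm corner posts, 477 mm tall, at the corners of the footprint. Four rails of 21 mm thickness and 145 mm height run between adjacent posts with their undersides at z = 277 mm, their outer faces flush with the outside of the frame (the two x-running rails run between the posts' inner faces; the two y-running rails run between the posts' inner faces). 9 slats, each 69 mm wide (x) and 20 mm thick, lie across the top of the two x-running rails, running the full 1257 mm width of the frame in y; along x they sit between the end posts with a 115 mm gap after the −x posts and between neighbouring slats and before the +x posts.


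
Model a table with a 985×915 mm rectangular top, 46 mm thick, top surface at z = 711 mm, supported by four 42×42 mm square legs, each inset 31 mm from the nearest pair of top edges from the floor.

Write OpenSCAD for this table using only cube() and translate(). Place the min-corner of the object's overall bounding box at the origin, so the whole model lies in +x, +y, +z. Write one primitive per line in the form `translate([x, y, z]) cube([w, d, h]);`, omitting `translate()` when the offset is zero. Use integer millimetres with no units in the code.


translate([0, 0, 665]) cube([985, 915, 46]);
translate([31, 31, 0]) cube([42, 42, 665]);
translate([912, 31, 0]) cube([42, 42, 665]);
translate([31, 842, 0]) cube([42, 42, 665]);
translate([912, 842, 0]) cube([42, 42, 665]);


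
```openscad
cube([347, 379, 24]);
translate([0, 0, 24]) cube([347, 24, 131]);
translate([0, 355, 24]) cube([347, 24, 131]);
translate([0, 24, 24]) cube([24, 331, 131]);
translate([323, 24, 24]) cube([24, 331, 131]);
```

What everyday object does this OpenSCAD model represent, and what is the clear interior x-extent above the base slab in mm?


An open box. The internal width is 299 mm.

A 347×379 base slab with four walls standing on it — an open box. The base is 347 mm wide and the walls are 24 mm thick, so the internal width is 347 − 2 × 24 = 299 mm.


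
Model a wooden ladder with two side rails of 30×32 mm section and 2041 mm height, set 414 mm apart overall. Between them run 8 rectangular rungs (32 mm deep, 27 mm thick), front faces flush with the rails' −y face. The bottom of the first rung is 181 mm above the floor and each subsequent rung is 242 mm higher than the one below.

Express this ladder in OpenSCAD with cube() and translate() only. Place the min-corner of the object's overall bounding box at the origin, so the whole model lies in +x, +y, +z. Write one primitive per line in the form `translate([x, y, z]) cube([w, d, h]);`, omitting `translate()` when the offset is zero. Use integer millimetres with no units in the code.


cube([30, 32, 2041]);
translate([384, 0, 0]) cube([30, 32, 2041]);
translate([30, 0, 181]) cube([354, 32, 27]);
translate([30, 0, 423]) cube([354, 32, 27]);
translate([30, 0, 665]) cube([354, 32, 27]);
translate([30, 0, 907]) cube([354, 32, 27]);
translate([30, 0, 1149]) cube([354, 32, 27]);
translate([30, 0, 1391]) cube([354, 32, 27]);
translate([30, 0, 1633]) cube([354, 32, 27]);
translate([30, 0, 1875]) cube([354, 32, 27]);


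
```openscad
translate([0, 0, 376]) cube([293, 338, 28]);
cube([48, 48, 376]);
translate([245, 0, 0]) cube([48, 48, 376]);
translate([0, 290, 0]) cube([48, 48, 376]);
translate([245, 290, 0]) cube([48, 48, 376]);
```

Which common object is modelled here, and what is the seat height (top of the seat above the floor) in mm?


A stool. The seat height is 404 mm.

A 293×338×28 slab at z = 376 on four corner posts — a stool. The seat top is 376 + 28 = 404 mm.


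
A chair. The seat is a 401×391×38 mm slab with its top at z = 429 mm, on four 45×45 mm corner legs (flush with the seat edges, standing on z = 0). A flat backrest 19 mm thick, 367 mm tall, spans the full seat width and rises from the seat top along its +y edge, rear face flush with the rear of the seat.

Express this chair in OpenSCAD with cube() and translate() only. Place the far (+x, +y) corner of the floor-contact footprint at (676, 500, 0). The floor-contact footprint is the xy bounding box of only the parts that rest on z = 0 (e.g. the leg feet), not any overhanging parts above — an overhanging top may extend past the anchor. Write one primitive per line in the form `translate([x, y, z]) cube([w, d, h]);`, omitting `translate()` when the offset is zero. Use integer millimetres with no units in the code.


translate([275, 109, 391]) cube([401, 391, 38]);
translate([275, 109, 0]) cube([45, 45, 391]);
translate([631, 109, 0]) cube([45, 45, 391]);
translate([275, 455, 0]) cube([45, 45, 391]);
translate([631, 455, 0]) cube([45, 45, 391]);
translate([275, 481, 429]) cube([401, 19, 367]);


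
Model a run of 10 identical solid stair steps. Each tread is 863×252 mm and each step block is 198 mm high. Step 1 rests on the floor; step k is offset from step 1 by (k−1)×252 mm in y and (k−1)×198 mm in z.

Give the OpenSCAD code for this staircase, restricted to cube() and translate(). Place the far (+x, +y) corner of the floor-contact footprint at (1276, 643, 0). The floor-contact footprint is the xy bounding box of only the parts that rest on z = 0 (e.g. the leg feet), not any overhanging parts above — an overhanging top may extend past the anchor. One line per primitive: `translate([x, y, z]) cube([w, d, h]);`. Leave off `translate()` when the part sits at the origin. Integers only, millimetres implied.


translate([413, 391, 0]) cube([863, 252, 198]);
translate([413, 643, 198]) cube([863, 252, 198]);
translate([413, 895, 396]) cube([863, 252, 198]);
translate([413, 1147, 594]) cube([863, 252, 198]);
translate([413, 1399, 792]) cube([863, 252, 198]);
translate([413, 1651, 990]) cube([863, 252, 198]);
translate([413, 1903, 1188]) cube([863, 252, 198]);
translate([413, 2155, 1386]) cube([863, 252, 198]);
translate([413, 2407, 1584]) cube([863, 252, 198]);
translate([413, 2659, 1782]) cube([863, 252, 198]);


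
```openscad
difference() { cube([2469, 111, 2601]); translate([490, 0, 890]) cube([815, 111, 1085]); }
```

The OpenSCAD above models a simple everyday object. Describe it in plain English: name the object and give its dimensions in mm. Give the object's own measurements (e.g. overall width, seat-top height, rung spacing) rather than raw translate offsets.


A wall 2469 mm long (x), 111 mm thick (y), 2601 mm tall, with a rectangular window opening cut through it. The opening is 815 mm wide and 1085 mm tall; its sill is at z = 890 mm and its near (−x) edge is 490 mm from the wall's −x end. The opening passes through the full wall thickness.


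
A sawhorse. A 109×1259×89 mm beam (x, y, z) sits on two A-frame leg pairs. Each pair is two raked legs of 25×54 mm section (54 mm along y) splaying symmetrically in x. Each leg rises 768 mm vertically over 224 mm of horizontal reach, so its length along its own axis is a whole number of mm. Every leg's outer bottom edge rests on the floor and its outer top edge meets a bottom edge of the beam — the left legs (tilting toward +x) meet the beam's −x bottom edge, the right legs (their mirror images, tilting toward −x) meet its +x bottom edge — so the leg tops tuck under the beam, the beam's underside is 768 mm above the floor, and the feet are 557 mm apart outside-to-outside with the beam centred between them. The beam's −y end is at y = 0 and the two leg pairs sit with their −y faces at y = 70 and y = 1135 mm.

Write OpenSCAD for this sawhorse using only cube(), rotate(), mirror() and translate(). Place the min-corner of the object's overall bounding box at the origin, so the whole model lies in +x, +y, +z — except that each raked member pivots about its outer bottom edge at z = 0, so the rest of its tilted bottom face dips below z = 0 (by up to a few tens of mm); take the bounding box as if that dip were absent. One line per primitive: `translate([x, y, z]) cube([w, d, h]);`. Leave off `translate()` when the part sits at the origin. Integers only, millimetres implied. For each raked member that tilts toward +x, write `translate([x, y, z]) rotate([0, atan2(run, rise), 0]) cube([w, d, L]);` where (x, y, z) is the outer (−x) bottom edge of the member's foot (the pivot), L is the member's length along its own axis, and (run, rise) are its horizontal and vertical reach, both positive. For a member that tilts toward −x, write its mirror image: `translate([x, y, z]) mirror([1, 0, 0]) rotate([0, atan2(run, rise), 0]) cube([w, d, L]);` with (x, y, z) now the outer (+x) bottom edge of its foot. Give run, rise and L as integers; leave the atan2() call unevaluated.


translate([224, 0, 768]) cube([109, 1259, 89]);
translate([0, 70, 0]) rotate([0, atan2(224, 768), 0]) cube([25, 54, 800]);
translate([557, 70, 0]) mirror([1, 0, 0]) rotate([0, atan2(224, 768), 0]) cube([25, 54, 800]);
translate([0, 1135, 0]) rotate([0, atan2(224, 768), 0]) cube([25, 54, 800]);
translate([557, 1135, 0]) mirror([1, 0, 0]) rotate([0, atan2(224, 768), 0]) cube([25, 54, 800]);


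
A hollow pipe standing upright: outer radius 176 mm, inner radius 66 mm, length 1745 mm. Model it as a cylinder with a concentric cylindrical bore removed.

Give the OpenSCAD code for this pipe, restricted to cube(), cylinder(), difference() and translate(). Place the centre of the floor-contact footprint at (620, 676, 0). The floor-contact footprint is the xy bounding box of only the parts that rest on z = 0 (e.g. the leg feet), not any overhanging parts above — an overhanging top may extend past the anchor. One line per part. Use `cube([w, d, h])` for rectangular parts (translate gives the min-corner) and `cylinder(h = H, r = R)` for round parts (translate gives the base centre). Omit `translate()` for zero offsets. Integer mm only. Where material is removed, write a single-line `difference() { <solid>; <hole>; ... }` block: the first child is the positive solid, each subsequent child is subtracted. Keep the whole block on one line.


difference() { translate([620, 676, 0]) cylinder(h = 1745, r = 176); translate([620, 676, 0]) cylinder(h = 1745, r = 66); }


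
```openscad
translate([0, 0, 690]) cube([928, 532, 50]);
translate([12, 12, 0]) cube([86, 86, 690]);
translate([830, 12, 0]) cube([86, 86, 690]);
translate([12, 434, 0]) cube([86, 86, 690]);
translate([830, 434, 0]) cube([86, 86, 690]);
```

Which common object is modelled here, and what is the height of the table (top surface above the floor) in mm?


A table. The table height is 740 mm.

A 928×532×50 slab sits at z = 690 on four 86 mm square posts — a table. The top surface is at 690 + 50 = 740 mm.


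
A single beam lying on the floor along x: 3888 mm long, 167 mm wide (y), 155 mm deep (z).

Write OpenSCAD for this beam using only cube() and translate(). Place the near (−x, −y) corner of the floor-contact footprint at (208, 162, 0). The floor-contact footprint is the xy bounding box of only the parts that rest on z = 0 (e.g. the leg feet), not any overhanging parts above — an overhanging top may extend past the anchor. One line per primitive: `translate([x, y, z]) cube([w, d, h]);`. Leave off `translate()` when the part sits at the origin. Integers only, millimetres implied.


translate([208, 162, 0]) cube([3888, 167, 155]);


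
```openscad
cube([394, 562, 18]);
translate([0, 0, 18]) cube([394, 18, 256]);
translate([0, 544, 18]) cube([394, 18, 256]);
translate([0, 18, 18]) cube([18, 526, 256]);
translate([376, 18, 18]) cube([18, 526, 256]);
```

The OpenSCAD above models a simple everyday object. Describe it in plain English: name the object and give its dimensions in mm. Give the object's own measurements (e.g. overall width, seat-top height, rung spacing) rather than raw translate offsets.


An open-topped rectangular box: outside dimensions 394×562×274 mm, with a uniform wall and base thickness of 18 mm. The base is a full 394×562 slab on the floor; four walls sit on top of the base. The front and back walls (the −y and +y sides) span the full width; the two side walls fit between them.


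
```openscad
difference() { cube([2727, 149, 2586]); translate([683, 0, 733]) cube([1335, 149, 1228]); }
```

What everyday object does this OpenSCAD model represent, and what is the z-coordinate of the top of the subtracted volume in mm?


A wall with a window opening. The window head height is 1961 mm.

A wall with a rectangular opening subtracted — a window. Sill at z = 733, opening 1228 mm tall, so the head is at 733 + 1228 = 1961 mm.


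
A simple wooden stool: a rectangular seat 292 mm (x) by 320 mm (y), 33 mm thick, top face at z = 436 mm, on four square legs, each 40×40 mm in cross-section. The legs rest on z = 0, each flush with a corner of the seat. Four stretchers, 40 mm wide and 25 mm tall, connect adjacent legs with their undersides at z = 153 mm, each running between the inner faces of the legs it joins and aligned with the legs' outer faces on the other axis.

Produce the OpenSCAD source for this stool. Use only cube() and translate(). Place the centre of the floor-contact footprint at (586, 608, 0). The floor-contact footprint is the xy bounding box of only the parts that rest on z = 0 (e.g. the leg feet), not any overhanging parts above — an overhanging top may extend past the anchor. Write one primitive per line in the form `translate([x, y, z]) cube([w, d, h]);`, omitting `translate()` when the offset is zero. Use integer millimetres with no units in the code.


translate([440, 448, 403]) cube([292, 320, 33]);
translate([440, 448, 0]) cube([40, 40, 403]);
translate([692, 448, 0]) cube([40, 40, 403]);
translate([440, 728, 0]) cube([40, 40, 403]);
translate([692, 728, 0]) cube([40, 40, 403]);
translate([480, 448, 153]) cube([212, 40, 25]);
translate([480, 728, 153]) cube([212, 40, 25]);
translate([440, 488, 153]) cube([40, 240, 25]);
translate([692, 488, 153]) cube([40, 240, 25]);


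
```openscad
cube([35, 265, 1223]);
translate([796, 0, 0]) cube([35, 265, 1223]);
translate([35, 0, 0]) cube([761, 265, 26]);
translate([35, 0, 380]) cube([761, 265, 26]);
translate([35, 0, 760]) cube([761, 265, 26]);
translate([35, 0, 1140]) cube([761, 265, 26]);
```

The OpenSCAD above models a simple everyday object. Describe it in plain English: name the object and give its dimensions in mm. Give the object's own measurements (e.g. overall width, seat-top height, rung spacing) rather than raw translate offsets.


An open bookshelf. Two side panels, each 35 mm thick, 265 mm deep and 1223 mm tall, stand 831 mm apart (outside-to-outside). Between them sit 4 shelves, each 26 mm thick and 265 mm deep, spanning the full gap between the sides. The bottom shelf rests on the floor (its underside at z = 0) and the clear gap between one shelf's top and the next shelf's underside is 354 mm.


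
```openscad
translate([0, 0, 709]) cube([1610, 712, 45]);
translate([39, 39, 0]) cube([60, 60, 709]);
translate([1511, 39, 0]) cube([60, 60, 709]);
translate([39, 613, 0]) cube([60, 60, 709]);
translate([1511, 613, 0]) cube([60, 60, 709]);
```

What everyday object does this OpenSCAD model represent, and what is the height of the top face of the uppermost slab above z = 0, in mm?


A table. The table height is 754 mm.

A 1610×712×45 slab sits at z = 709 on four 60 mm square posts — a table. The top surface is at 709 + 45 = 754 mm.


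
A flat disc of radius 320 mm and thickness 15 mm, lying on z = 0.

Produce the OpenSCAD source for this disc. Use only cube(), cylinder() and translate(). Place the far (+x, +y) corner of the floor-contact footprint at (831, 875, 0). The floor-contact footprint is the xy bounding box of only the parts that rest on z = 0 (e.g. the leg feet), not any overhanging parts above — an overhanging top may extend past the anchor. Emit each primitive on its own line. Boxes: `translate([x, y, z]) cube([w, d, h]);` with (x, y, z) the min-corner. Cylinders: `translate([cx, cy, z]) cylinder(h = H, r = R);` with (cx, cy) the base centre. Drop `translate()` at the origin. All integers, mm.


translate([511, 555, 0]) cylinder(h = 15, r = 320);


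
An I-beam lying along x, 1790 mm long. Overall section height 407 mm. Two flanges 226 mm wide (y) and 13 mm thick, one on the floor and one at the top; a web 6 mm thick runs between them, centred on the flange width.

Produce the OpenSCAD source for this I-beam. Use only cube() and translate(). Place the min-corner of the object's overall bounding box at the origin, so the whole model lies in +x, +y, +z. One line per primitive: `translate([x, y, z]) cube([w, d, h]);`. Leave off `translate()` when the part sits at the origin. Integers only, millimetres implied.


cube([1790, 226, 13]);
translate([0, 110, 13]) cube([1790, 6, 381]);
translate([0, 0, 394]) cube([1790, 226, 13]);


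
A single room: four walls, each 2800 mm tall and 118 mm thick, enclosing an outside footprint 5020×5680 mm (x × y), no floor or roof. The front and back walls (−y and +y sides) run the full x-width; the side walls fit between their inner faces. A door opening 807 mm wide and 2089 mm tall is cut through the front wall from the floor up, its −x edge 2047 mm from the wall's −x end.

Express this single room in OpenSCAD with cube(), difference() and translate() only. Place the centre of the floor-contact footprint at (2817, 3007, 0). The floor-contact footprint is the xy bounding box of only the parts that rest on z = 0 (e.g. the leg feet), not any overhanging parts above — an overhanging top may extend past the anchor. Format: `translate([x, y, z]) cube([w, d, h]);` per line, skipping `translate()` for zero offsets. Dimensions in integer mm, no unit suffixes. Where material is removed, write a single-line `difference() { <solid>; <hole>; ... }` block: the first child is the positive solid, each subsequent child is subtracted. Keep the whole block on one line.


difference() { translate([307, 167, 0]) cube([5020, 118, 2800]); translate([2354, 167, 0]) cube([807, 118, 2089]); }
translate([307, 5729, 0]) cube([5020, 118, 2800]);
translate([307, 285, 0]) cube([118, 5444, 2800]);
translate([5209, 285, 0]) cube([118, 5444, 2800]);


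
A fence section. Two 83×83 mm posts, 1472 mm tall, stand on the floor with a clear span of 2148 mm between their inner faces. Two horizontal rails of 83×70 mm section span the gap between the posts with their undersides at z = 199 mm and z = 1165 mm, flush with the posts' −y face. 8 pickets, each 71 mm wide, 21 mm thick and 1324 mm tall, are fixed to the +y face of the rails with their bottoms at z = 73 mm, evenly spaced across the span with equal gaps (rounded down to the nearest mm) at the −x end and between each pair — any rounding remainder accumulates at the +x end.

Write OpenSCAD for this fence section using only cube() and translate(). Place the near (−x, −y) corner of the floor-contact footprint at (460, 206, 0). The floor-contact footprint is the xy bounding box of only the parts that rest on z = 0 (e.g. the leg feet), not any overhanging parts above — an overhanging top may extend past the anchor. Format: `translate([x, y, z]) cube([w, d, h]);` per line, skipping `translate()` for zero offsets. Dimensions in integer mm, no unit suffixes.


translate([460, 206, 0]) cube([83, 83, 1472]);
translate([2691, 206, 0]) cube([83, 83, 1472]);
translate([543, 206, 199]) cube([2148, 83, 70]);
translate([543, 206, 1165]) cube([2148, 83, 70]);
translate([718, 289, 73]) cube([71, 21, 1324]);
translate([964, 289, 73]) cube([71, 21, 1324]);
translate([1210, 289, 73]) cube([71, 21, 1324]);
translate([1456, 289, 73]) cube([71, 21, 1324]);
translate([1702, 289, 73]) cube([71, 21, 1324]);
translate([1948, 289, 73]) cube([71, 21, 1324]);
translate([2194, 289, 73]) cube([71, 21, 1324]);
translate([2440, 289, 73]) cube([71, 21, 1324]);


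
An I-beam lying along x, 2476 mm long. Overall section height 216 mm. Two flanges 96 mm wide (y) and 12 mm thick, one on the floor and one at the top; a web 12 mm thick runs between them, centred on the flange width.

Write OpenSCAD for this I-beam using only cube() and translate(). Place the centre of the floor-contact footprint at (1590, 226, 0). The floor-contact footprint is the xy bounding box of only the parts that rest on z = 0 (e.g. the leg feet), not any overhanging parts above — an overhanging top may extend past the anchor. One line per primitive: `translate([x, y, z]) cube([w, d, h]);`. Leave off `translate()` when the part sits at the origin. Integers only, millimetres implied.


translate([352, 178, 0]) cube([2476, 96, 12]);
translate([352, 220, 12]) cube([2476, 12, 192]);
translate([352, 178, 204]) cube([2476, 96, 12]);


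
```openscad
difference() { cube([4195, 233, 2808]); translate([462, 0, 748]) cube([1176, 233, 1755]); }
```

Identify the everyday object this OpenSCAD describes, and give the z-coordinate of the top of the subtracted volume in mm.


A wall with a window opening. The window head height is 2503 mm.

A wall with a rectangular opening subtracted — a window. Sill at z = 748, opening 1755 mm tall, so the head is at 748 + 1755 = 2503 mm.


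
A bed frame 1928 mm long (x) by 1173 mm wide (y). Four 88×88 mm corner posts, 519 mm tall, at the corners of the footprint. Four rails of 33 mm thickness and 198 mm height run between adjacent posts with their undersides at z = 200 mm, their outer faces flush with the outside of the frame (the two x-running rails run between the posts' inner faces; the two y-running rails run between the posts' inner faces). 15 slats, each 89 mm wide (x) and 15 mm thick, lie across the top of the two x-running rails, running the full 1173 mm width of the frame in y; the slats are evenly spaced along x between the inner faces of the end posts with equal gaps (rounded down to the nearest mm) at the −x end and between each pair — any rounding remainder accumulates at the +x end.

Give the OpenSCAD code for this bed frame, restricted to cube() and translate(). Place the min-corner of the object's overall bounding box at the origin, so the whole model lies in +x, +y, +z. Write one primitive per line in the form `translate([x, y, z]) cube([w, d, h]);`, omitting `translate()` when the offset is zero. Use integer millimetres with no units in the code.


// slat z = rail_z + rail_h = 200 + 198 = 398
// slat gap = ⌊(1752 − 15·89) / 16⌋ = 26
cube([88, 88, 519]);
translate([0, 1085, 0]) cube([88, 88, 519]);
translate([1840, 0, 0]) cube([88, 88, 519]);
translate([1840, 1085, 0]) cube([88, 88, 519]);
translate([88, 0, 200]) cube([1752, 33, 198]);
translate([88, 1140, 200]) cube([1752, 33, 198]);
translate([0, 88, 200]) cube([33, 997, 198]);
translate([1895, 88, 200]) cube([33, 997, 198]);
translate([114, 0, 398]) cube([89, 1173, 15]);
translate([229, 0, 398]) cube([89, 1173, 15]);
translate([344, 0, 398]) cube([89, 1173, 15]);
translate([459, 0, 398]) cube([89, 1173, 15]);
translate([574, 0, 398]) cube([89, 1173, 15]);
translate([689, 0, 398]) cube([89, 1173, 15]);
translate([804, 0, 398]) cube([89, 1173, 15]);
translate([919, 0, 398]) cube([89, 1173, 15]);
translate([1034, 0, 398]) cube([89, 1173, 15]);
translate([1149, 0, 398]) cube([89, 1173, 15]);
translate([1264, 0, 398]) cube([89, 1173, 15]);
translate([1379, 0, 398]) cube([89, 1173, 15]);
translate([1494, 0, 398]) cube([89, 1173, 15]);
translate([1609, 0, 398]) cube([89, 1173, 15]);
translate([1724, 0, 398]) cube([89, 1173, 15]);


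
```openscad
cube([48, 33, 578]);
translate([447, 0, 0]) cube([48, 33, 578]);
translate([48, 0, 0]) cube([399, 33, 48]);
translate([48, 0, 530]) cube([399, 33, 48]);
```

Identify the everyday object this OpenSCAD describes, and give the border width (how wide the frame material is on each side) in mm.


A picture frame. The border width is 48 mm.

Four thin pieces enclosing a rectangular opening — a picture frame. The two full-height stiles are 578 mm tall; the top rail sits at z = 530 and is 48 mm tall, so the border above the opening is 578 − 530 = 48 mm, matching the stile x-width.


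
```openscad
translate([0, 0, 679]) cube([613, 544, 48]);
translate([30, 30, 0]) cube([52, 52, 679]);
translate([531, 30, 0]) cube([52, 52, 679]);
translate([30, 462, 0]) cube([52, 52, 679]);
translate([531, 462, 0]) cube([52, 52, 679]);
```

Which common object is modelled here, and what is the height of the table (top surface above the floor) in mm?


A table. The table height is 727 mm.

A 613×544×48 slab sits at z = 679 on four 52 mm square posts — a table. The top surface is at 679 + 48 = 727 mm.


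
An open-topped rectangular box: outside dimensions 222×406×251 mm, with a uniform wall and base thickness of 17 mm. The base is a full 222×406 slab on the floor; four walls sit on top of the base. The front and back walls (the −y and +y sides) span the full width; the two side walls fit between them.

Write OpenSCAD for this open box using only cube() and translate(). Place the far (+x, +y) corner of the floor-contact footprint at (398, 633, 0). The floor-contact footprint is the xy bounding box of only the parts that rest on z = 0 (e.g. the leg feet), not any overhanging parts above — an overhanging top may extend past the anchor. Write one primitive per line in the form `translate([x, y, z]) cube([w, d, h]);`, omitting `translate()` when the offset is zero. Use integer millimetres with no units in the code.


translate([176, 227, 0]) cube([222, 406, 17]);
translate([176, 227, 17]) cube([222, 17, 234]);
translate([176, 616, 17]) cube([222, 17, 234]);
translate([176, 244, 17]) cube([17, 372, 234]);
translate([381, 244, 17]) cube([17, 372, 234]);


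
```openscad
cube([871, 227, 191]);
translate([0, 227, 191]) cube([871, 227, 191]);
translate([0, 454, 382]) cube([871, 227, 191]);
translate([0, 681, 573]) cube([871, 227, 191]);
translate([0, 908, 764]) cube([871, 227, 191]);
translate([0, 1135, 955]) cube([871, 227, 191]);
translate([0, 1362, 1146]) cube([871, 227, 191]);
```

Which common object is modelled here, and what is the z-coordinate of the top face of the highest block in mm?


A staircase. The total rise is 1337 mm.

7 identical blocks, each offset up and back from the previous — a staircase. Each step is 191 mm tall and there are 7 of them, so the total rise is 7 × 191 = 1337 mm.


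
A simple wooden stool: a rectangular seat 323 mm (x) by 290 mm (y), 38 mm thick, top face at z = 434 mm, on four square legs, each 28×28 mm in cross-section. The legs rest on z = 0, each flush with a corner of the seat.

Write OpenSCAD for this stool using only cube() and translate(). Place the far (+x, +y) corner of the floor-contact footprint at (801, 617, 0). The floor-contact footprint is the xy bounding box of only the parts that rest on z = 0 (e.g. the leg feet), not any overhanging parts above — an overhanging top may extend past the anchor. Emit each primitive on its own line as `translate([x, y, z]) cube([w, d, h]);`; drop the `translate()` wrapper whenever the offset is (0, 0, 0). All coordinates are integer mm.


translate([478, 327, 396]) cube([323, 290, 38]);
translate([478, 327, 0]) cube([28, 28, 396]);
translate([773, 327, 0]) cube([28, 28, 396]);
translate([478, 589, 0]) cube([28, 28, 396]);
translate([773, 589, 0]) cube([28, 28, 396]);


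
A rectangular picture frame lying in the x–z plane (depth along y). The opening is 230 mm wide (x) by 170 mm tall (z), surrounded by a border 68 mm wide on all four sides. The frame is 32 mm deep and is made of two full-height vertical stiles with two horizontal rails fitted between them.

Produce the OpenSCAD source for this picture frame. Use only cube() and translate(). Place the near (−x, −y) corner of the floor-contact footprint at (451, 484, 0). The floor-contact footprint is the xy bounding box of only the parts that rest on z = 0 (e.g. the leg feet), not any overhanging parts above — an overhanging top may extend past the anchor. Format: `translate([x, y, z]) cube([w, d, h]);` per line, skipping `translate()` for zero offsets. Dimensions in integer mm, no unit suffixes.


translate([451, 484, 0]) cube([68, 32, 306]);
translate([749, 484, 0]) cube([68, 32, 306]);
translate([519, 484, 0]) cube([230, 32, 68]);
translate([519, 484, 238]) cube([230, 32, 68]);


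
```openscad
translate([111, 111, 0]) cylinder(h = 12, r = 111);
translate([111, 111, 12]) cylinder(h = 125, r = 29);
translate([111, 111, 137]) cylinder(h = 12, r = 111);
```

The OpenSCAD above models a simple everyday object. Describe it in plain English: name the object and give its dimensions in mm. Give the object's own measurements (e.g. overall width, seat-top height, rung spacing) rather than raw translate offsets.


A spool: two coaxial disc flanges of radius 111 mm and thickness 12 mm, joined by a core cylinder of radius 29 mm and height 125 mm. The lower flange rests on z = 0 and the three cylinders share a vertical axis.


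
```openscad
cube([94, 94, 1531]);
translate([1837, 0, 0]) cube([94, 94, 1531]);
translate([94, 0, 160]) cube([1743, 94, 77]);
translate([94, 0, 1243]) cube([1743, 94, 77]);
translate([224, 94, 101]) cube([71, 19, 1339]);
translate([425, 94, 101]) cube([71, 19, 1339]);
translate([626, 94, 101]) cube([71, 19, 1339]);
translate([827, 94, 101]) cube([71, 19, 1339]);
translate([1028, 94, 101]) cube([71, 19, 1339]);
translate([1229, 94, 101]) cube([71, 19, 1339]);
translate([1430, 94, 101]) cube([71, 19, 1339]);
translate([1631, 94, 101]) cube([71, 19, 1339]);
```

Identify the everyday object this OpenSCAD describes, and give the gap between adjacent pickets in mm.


A fence section. The picket gap is 130 mm.

Two posts, two rails, 8 pickets — a fence section. Span 1743 mm holds 8 pickets of 71 mm with 9 equal gaps: ⌊(1743 − 8·71) / 9⌋ = 130 mm.


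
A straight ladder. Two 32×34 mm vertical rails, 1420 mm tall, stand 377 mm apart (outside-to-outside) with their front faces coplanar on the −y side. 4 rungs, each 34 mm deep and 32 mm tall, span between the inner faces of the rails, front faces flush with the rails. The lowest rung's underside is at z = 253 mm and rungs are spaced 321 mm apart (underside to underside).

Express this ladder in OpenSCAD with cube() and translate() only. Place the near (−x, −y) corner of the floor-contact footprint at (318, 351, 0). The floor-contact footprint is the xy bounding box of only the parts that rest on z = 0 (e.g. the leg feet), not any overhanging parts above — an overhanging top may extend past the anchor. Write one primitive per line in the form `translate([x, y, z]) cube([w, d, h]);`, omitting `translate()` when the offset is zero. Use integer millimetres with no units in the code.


translate([318, 351, 0]) cube([32, 34, 1420]);
translate([663, 351, 0]) cube([32, 34, 1420]);
translate([350, 351, 253]) cube([313, 34, 32]);
translate([350, 351, 574]) cube([313, 34, 32]);
translate([350, 351, 895]) cube([313, 34, 32]);
translate([350, 351, 1216]) cube([313, 34, 32]);


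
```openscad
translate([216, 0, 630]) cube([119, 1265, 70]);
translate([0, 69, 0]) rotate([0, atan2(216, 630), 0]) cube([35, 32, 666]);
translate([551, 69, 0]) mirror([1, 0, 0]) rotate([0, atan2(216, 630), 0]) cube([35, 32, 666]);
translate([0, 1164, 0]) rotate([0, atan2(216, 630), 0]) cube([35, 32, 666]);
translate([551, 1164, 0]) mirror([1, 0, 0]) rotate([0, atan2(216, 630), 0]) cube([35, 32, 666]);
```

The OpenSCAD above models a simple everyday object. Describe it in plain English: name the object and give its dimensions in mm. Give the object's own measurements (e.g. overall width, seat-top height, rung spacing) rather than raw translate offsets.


A sawhorse. A 119×1265×70 mm beam (x, y, z) sits on two A-frame leg pairs. Each pair is two raked legs of 35×32 mm section (32 mm along y) splaying symmetrically in x. Each leg rises 630 mm vertically over 216 mm of horizontal reach and is 666 mm long along its own axis. Every leg's outer bottom edge rests on the floor and its outer top edge meets a bottom edge of the beam — the left legs (tilting toward +x) meet the beam's −x bottom edge, the right legs (their mirror images, tilting toward −x) meet its +x bottom edge — so the leg tops tuck under the beam, the beam's underside is 630 mm above the floor, and the feet are 551 mm apart outside-to-outside with the beam centred between them. The two leg pairs are set in 69 mm from either end of the beam.


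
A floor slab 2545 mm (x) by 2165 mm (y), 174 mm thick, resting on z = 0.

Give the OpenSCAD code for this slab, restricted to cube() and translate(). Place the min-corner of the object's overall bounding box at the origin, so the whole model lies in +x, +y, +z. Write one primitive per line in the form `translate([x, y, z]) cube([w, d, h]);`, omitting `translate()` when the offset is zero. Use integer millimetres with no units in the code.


cube([2545, 2165, 174]);


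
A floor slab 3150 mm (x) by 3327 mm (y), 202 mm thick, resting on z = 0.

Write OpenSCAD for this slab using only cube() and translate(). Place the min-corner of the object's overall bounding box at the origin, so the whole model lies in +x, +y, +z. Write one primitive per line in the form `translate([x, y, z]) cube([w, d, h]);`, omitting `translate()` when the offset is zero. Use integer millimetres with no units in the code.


cube([3150, 3327, 202]);


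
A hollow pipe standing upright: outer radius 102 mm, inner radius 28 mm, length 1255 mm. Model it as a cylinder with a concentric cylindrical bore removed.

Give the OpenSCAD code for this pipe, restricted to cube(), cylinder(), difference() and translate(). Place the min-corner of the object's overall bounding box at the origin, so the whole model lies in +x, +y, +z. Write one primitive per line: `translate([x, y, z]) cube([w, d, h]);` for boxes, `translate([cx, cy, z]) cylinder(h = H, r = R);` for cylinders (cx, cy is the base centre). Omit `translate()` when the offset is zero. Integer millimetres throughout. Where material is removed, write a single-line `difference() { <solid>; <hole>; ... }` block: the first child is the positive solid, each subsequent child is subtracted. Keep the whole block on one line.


difference() { translate([102, 102, 0]) cylinder(h = 1255, r = 102); translate([102, 102, 0]) cylinder(h = 1255, r = 28); }


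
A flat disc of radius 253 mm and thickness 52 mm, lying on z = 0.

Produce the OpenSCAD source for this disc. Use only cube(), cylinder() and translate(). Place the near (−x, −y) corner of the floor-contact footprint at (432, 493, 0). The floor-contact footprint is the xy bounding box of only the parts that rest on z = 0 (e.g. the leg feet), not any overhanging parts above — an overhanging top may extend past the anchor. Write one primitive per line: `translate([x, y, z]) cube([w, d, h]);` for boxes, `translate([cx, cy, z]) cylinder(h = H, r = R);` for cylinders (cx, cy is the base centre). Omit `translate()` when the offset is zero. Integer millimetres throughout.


translate([685, 746, 0]) cylinder(h = 52, r = 253);


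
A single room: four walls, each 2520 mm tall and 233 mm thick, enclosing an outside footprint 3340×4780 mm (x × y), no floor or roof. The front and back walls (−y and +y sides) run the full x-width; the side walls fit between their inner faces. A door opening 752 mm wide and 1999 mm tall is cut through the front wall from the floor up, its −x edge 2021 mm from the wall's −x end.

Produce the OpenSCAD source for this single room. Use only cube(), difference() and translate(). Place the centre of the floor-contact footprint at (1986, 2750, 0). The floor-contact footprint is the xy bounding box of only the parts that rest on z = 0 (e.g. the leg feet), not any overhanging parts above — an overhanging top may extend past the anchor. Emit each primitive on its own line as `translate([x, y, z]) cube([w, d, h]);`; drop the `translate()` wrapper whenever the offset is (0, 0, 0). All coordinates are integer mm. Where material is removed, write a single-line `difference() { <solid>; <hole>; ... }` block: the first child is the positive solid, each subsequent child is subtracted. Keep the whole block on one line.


difference() { translate([316, 360, 0]) cube([3340, 233, 2520]); translate([2337, 360, 0]) cube([752, 233, 1999]); }
translate([316, 4907, 0]) cube([3340, 233, 2520]);
translate([316, 593, 0]) cube([233, 4314, 2520]);
translate([3423, 593, 0]) cube([233, 4314, 2520]);


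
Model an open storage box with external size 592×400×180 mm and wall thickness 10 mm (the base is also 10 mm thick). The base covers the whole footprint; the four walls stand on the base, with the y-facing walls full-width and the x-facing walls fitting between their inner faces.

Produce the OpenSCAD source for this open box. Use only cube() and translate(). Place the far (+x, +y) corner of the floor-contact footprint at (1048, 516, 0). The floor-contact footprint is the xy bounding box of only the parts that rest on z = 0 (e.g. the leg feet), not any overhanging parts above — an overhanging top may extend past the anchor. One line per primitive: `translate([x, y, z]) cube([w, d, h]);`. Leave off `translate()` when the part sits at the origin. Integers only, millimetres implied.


translate([456, 116, 0]) cube([592, 400, 10]);
translate([456, 116, 10]) cube([592, 10, 170]);
translate([456, 506, 10]) cube([592, 10, 170]);
translate([456, 126, 10]) cube([10, 380, 170]);
translate([1038, 126, 10]) cube([10, 380, 170]);


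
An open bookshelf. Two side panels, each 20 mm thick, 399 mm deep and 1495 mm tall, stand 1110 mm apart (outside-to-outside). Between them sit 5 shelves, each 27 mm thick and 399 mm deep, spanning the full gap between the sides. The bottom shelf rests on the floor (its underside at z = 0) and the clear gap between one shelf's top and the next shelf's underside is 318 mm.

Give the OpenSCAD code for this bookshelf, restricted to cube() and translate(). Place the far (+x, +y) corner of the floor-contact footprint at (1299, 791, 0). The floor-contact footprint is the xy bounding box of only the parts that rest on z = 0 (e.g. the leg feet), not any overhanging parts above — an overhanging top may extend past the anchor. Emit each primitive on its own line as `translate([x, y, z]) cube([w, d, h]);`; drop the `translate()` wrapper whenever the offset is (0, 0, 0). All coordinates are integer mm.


translate([189, 392, 0]) cube([20, 399, 1495]);
translate([1279, 392, 0]) cube([20, 399, 1495]);
translate([209, 392, 0]) cube([1070, 399, 27]);
translate([209, 392, 345]) cube([1070, 399, 27]);
translate([209, 392, 690]) cube([1070, 399, 27]);
translate([209, 392, 1035]) cube([1070, 399, 27]);
translate([209, 392, 1380]) cube([1070, 399, 27]);


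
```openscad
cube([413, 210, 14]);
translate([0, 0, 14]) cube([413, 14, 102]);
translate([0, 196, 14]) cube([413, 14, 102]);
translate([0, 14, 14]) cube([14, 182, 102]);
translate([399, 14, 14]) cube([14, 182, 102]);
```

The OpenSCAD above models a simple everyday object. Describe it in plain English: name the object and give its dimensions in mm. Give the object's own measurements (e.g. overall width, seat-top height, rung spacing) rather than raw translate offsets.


An open-topped rectangular box: outside dimensions 413×210×116 mm, with a uniform wall and base thickness of 14 mm. The base is a full 413×210 slab on the floor; four walls sit on top of the base. The front and back walls (the −y and +y sides) span the full width; the two side walls fit between them.
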